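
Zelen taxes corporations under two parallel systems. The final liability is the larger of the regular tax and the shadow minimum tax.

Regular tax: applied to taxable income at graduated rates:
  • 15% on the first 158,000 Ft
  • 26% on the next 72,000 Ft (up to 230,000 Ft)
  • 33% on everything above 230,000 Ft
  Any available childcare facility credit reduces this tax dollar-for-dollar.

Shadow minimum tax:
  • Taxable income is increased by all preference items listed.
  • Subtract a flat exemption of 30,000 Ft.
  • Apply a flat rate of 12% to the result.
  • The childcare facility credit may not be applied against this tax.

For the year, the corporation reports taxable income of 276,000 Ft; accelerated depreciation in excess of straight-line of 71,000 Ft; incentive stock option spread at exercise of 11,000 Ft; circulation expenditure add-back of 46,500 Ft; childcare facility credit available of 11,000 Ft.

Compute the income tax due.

Regular tax:
  158,000 Ft × 15% = 23,700 Ft
  72,000 Ft × 26% = 18,720 Ft
  46,000 Ft × 33% = 15,180 Ft
  → 57,600 Ft
  Less childcare facility credit 11,000 Ft → 46,600 Ft

Shadow minimum tax:
  Adjusted income: 276,000 Ft + 71,000 Ft + 11,000 Ft + 46,500 Ft = 404,500 Ft
  Less exemption 30,000 Ft → base 374,500 Ft
  374,500 Ft × 12% = 44,940 Ft

46,600 Ft > 44,940 Ft, so the regular tax governs.

46,600 Ft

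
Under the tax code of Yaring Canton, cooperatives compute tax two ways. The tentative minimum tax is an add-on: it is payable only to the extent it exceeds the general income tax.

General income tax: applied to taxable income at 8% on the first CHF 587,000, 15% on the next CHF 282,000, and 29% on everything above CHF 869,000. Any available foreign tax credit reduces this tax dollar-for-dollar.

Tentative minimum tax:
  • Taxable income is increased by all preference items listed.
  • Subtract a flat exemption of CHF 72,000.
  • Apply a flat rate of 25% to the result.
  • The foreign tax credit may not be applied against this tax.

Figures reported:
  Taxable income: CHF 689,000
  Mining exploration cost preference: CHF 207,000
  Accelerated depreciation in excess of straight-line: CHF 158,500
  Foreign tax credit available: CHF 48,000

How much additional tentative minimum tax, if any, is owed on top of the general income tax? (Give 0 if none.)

CHF 231,365

General income tax:
  CHF 587,000 × 8% = CHF 46,960
  CHF 102,000 × 15% = CHF 15,300
  → CHF 62,260
  Less foreign tax credit CHF 48,000 → CHF 14,260

Tentative minimum tax:
  Adjusted income: CHF 689,000 + CHF 207,000 + CHF 158,500 = CHF 1,054,500
  Less exemption CHF 72,000 → base CHF 982,500
  CHF 982,500 × 25% = CHF 245,625

Excess of tentative minimum tax over general income tax: CHF 245,625 − CHF 14,260 = CHF 231,365.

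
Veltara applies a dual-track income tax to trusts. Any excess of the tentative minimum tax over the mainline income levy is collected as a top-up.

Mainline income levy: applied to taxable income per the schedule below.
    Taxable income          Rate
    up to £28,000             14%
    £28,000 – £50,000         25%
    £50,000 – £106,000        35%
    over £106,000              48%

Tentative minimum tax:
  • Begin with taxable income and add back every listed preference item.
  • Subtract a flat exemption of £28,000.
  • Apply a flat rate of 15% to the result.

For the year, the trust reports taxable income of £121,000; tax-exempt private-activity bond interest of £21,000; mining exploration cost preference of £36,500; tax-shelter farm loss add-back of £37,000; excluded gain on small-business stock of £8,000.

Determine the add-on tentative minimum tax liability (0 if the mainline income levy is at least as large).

Tentative minimum tax:
  Adjusted income: £121,000 + £21,000 + £36,500 + £37,000 + £8,000 = £223,500
  Less exemption £28,000 → base £195,500
  £195,500 × 15% = £29,325

Mainline income levy:
  £28,000 × 14% = £3,920
  £22,000 × 25% = £5,500
  £56,000 × 35% = £19,600
  £15,000 × 48% = £7,200
  → £36,220

£29,325 ≤ £36,220, so no add-on is due.

£0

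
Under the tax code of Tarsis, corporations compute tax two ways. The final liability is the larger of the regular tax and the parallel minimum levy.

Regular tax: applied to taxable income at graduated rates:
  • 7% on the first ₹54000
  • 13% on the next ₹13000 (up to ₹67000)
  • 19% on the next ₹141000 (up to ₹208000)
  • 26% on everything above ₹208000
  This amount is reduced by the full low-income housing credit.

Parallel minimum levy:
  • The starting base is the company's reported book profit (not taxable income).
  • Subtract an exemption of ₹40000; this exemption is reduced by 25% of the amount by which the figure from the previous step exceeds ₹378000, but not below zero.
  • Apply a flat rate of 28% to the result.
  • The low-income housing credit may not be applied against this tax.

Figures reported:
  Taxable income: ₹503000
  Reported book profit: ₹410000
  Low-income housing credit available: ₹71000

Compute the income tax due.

₹105840

Regular tax:
  ₹54000 × 7% = ₹3780
  ₹13000 × 13% = ₹1690
  ₹141000 × 19% = ₹26790
  ₹295000 × 26% = ₹76700
  → ₹108960
  Less low-income housing credit ₹71000 → ₹37960

Parallel minimum levy:
  Base (reported book profit): ₹410000
  Exemption: ₹40000 − 25% × (₹410000 − ₹378000) = ₹40000 − ₹8000 = ₹32000
  Base: ₹410000 − ₹32000 = ₹378000
  ₹378000 × 28% = ₹105840

₹105840 > ₹37960, so the parallel minimum levy is the binding amount.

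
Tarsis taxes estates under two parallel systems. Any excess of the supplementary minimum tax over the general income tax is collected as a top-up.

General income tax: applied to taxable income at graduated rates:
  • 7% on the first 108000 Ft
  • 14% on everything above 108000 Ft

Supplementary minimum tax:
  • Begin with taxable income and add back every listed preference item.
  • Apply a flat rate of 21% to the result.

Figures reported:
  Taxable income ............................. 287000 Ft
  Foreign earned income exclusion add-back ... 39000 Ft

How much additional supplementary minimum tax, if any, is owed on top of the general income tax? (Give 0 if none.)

Supplementary minimum tax:
  Adjusted income: 287000 Ft + 39000 Ft = 326000 Ft
  326000 Ft × 21% = 68460 Ft

General income tax:
  108000 Ft × 7% = 7560 Ft
  179000 Ft × 14% = 25060 Ft
  → 32620 Ft

Excess of supplementary minimum tax over general income tax: 68460 Ft − 32620 Ft = 35840 Ft.

35840 Ft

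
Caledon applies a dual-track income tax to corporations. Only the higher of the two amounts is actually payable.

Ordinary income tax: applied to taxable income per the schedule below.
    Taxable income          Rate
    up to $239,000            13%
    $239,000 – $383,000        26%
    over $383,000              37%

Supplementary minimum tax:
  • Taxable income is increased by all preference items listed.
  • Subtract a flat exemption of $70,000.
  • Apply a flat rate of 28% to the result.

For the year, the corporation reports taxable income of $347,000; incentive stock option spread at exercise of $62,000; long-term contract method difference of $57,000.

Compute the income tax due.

Ordinary income tax:
  $239,000 × 13% = $31,070
  $108,000 × 26% = $28,080
  → $59,150

Supplementary minimum tax:
  Adjusted income: $347,000 + $62,000 + $57,000 = $466,000
  Less exemption $70,000 → base $396,000
  $396,000 × 28% = $110,880

$110,880 > $59,150, so the supplementary minimum tax is the binding amount.

$110,880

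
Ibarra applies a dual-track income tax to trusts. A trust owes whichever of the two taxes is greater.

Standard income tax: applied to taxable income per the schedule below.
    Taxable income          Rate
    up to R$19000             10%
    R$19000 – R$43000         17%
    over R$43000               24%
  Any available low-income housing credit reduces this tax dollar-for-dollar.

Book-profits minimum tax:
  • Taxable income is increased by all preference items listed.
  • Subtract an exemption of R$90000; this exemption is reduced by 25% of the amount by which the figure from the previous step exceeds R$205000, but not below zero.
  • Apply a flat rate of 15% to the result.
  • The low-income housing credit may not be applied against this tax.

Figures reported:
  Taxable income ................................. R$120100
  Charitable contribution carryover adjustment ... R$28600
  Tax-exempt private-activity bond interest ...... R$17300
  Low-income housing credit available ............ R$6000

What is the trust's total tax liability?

R$18484

Standard income tax:
  R$19000 × 10% = R$1900
  R$24000 × 17% = R$4080
  R$77100 × 24% = R$18504
  → R$24484
  Less low-income housing credit R$6000 → R$18484

Book-profits minimum tax:
  Adjusted income: R$120100 + R$28600 + R$17300 = R$166000
  Exemption: R$166000 ≤ R$205000, so full R$90000 applies
  Base: R$166000 − R$90000 = R$76000
  R$76000 × 15% = R$11400

R$18484 > R$11400, so the standard income tax governs.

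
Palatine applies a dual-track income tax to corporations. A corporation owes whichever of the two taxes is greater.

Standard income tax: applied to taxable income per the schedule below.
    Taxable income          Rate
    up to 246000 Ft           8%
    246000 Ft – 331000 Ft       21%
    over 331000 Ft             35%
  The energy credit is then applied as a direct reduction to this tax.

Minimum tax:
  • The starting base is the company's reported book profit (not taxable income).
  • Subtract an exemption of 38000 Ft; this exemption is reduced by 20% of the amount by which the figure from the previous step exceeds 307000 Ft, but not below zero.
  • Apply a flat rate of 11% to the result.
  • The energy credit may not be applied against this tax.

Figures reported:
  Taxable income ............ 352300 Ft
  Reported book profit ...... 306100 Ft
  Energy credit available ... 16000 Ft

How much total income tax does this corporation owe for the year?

29491 Ft

Standard income tax:
  246000 Ft × 8% = 19680 Ft
  85000 Ft × 21% = 17850 Ft
  21300 Ft × 35% = 7455 Ft
  → 44985 Ft
  Less energy credit 16000 Ft → 28985 Ft

Minimum tax:
  Base (reported book profit): 306100 Ft
  Exemption: 306100 Ft ≤ 307000 Ft, so full 38000 Ft applies
  Base: 306100 Ft − 38000 Ft = 268100 Ft
  268100 Ft × 11% = 29491 Ft

29491 Ft > 28985 Ft, so the minimum tax is the binding amount.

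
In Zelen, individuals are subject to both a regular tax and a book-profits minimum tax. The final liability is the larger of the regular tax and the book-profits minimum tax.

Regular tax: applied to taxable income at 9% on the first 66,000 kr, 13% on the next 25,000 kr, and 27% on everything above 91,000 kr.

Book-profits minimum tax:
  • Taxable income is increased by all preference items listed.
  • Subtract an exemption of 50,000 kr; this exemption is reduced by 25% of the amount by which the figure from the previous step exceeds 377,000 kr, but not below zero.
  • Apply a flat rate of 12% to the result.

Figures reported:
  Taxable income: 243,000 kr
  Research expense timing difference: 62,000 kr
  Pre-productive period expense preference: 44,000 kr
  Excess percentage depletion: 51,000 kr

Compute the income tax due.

Regular tax:
  66,000 kr × 9% = 5,940 kr
  25,000 kr × 13% = 3,250 kr
  152,000 kr × 27% = 41,040 kr
  → 50,230 kr

Book-profits minimum tax:
  Adjusted income: 243,000 kr + 62,000 kr + 44,000 kr + 51,000 kr = 400,000 kr
  Exemption: 50,000 kr − 25% × (400,000 kr − 377,000 kr) = 50,000 kr − 5,750 kr = 44,250 kr
  Base: 400,000 kr − 44,250 kr = 355,750 kr
  355,750 kr × 12% = 42,690 kr

50,230 kr > 42,690 kr, so the regular tax governs.

50,230 kr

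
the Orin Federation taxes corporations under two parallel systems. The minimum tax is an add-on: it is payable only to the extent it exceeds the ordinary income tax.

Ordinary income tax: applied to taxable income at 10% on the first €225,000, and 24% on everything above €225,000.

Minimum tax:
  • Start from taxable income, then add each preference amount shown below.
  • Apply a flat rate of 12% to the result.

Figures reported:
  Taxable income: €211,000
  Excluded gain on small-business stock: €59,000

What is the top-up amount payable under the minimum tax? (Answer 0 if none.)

€11,300

Ordinary income tax:
  €211,000 × 10% = €21,100

Minimum tax:
  Adjusted income: €211,000 + €59,000 = €270,000
  €270,000 × 12% = €32,400

Excess of minimum tax over ordinary income tax: €32,400 − €21,100 = €11,300.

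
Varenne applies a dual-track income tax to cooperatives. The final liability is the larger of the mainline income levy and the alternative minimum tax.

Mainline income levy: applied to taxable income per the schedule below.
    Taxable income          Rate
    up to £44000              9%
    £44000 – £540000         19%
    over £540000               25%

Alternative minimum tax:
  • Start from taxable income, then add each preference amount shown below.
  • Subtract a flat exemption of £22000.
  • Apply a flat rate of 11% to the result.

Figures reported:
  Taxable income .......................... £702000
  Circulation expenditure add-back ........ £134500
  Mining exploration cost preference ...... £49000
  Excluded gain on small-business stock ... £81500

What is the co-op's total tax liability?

Alternative minimum tax:
  Adjusted income: £702000 + £134500 + £49000 + £81500 = £967000
  Less exemption £22000 → base £945000
  £945000 × 11% = £103950

Mainline income levy:
  £44000 × 9% = £3960
  £496000 × 19% = £94240
  £162000 × 25% = £40500
  → £138700

£138700 > £103950, so the mainline income levy governs.

£138700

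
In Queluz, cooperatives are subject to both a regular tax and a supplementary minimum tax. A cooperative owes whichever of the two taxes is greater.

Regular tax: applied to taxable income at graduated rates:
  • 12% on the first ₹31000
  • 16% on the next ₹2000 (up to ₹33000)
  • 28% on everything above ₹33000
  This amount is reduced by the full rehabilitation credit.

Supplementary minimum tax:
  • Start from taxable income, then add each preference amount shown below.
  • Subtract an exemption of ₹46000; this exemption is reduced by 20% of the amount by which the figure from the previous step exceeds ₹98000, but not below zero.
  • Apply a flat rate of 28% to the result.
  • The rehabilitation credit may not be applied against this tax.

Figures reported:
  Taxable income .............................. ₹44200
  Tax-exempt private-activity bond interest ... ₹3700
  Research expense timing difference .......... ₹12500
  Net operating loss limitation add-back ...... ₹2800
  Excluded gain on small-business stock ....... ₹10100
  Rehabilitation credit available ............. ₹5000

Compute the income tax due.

₹7644

Regular tax:
  ₹31000 × 12% = ₹3720
  ₹2000 × 16% = ₹320
  ₹11200 × 28% = ₹3136
  → ₹7176
  Less rehabilitation credit ₹5000 → ₹2176

Supplementary minimum tax:
  Adjusted income: ₹44200 + ₹3700 + ₹12500 + ₹2800 + ₹10100 = ₹73300
  Exemption: ₹73300 ≤ ₹98000, so full ₹46000 applies
  Base: ₹73300 − ₹46000 = ₹27300
  ₹27300 × 28% = ₹7644

₹7644 > ₹2176, so the supplementary minimum tax is the binding amount.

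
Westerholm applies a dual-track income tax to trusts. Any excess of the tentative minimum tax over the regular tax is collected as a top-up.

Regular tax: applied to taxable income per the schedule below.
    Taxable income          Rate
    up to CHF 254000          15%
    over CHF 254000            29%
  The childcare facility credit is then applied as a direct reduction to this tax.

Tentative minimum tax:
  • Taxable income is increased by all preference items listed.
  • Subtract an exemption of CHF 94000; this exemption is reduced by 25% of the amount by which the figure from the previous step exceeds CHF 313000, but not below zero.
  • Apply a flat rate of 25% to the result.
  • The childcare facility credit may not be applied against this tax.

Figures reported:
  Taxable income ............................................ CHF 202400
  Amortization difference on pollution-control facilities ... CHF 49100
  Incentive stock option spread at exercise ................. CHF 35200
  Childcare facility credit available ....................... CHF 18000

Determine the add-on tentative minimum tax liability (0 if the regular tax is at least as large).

Regular tax:
  CHF 202400 × 15% = CHF 30360
  Less childcare facility credit CHF 18000 → CHF 12360

Tentative minimum tax:
  Adjusted income: CHF 202400 + CHF 49100 + CHF 35200 = CHF 286700
  Exemption: CHF 286700 ≤ CHF 313000, so full CHF 94000 applies
  Base: CHF 286700 − CHF 94000 = CHF 192700
  CHF 192700 × 25% = CHF 48175

Excess of tentative minimum tax over regular tax: CHF 48175 − CHF 12360 = CHF 35815.

CHF 35815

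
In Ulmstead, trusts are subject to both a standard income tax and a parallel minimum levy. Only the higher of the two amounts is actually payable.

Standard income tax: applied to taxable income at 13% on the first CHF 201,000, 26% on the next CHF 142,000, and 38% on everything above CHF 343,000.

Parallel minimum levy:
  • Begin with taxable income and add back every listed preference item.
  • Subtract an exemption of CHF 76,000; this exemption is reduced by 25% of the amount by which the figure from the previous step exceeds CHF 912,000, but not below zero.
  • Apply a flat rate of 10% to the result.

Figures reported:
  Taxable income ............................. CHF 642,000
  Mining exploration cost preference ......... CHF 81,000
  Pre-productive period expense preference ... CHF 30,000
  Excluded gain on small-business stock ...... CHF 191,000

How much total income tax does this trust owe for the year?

Standard income tax:
  CHF 201,000 × 13% = CHF 26,130
  CHF 142,000 × 26% = CHF 36,920
  CHF 299,000 × 38% = CHF 113,620
  → CHF 176,670

Parallel minimum levy:
  Adjusted income: CHF 642,000 + CHF 81,000 + CHF 30,000 + CHF 191,000 = CHF 944,000
  Exemption: CHF 76,000 − 25% × (CHF 944,000 − CHF 912,000) = CHF 76,000 − CHF 8,000 = CHF 68,000
  Base: CHF 944,000 − CHF 68,000 = CHF 876,000
  CHF 876,000 × 10% = CHF 87,600

CHF 176,670 > CHF 87,600, so the standard income tax governs.

CHF 176,670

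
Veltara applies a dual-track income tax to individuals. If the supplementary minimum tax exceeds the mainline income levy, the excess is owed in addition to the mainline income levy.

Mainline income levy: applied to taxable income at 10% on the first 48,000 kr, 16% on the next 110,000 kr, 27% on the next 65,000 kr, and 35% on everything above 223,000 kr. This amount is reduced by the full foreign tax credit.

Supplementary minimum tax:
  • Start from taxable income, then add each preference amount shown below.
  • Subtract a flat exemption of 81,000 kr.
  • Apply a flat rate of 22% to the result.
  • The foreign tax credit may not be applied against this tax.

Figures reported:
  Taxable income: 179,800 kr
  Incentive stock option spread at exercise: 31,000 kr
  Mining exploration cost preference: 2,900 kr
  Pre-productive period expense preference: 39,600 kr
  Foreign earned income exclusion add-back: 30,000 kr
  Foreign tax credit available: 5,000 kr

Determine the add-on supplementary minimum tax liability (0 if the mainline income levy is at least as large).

21,220 kr

Mainline income levy:
  48,000 kr × 10% = 4,800 kr
  110,000 kr × 16% = 17,600 kr
  21,800 kr × 27% = 5,886 kr
  → 28,286 kr
  Less foreign tax credit 5,000 kr → 23,286 kr

Supplementary minimum tax:
  Adjusted income: 179,800 kr + 31,000 kr + 2,900 kr + 39,600 kr + 30,000 kr = 283,300 kr
  Less exemption 81,000 kr → base 202,300 kr
  202,300 kr × 22% = 44,506 kr

Excess of supplementary minimum tax over mainline income levy: 44,506 kr − 23,286 kr = 21,220 kr.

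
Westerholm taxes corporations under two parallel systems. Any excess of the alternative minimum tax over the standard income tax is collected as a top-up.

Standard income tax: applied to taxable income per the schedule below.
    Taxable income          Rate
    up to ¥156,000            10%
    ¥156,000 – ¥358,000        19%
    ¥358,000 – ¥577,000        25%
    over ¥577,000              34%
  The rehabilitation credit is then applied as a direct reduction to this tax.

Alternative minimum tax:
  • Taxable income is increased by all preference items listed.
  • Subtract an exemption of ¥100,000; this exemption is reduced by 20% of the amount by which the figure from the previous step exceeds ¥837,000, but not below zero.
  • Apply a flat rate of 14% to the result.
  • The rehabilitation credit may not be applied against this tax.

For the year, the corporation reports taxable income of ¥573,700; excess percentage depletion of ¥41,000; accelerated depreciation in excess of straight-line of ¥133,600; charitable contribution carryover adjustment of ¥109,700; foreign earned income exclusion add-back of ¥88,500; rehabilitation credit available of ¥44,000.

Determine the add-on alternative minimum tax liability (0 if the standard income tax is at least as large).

¥57,671

Standard income tax:
  ¥156,000 × 10% = ¥15,600
  ¥202,000 × 19% = ¥38,380
  ¥215,700 × 25% = ¥53,925
  → ¥107,905
  Less rehabilitation credit ¥44,000 → ¥63,905

Alternative minimum tax:
  Adjusted income: ¥573,700 + ¥41,000 + ¥133,600 + ¥109,700 + ¥88,500 = ¥946,500
  Exemption: ¥100,000 − 20% × (¥946,500 − ¥837,000) = ¥100,000 − ¥21,900 = ¥78,100
  Base: ¥946,500 − ¥78,100 = ¥868,400
  ¥868,400 × 14% = ¥121,576

Excess of alternative minimum tax over standard income tax: ¥121,576 − ¥63,905 = ¥57,671.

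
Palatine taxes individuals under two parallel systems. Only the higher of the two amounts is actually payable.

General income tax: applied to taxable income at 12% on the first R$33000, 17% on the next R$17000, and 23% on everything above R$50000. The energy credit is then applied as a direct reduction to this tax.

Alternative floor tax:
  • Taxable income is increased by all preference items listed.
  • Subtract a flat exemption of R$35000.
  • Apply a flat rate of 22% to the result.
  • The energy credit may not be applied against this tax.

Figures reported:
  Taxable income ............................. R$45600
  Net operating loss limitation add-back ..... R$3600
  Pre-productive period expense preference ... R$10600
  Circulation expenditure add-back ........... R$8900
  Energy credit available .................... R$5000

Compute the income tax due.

R$7414

Alternative floor tax:
  Adjusted income: R$45600 + R$3600 + R$10600 + R$8900 = R$68700
  Less exemption R$35000 → base R$33700
  R$33700 × 22% = R$7414

General income tax:
  R$33000 × 12% = R$3960
  R$12600 × 17% = R$2142
  → R$6102
  Less energy credit R$5000 → R$1102

R$7414 > R$1102, so the alternative floor tax is the binding amount.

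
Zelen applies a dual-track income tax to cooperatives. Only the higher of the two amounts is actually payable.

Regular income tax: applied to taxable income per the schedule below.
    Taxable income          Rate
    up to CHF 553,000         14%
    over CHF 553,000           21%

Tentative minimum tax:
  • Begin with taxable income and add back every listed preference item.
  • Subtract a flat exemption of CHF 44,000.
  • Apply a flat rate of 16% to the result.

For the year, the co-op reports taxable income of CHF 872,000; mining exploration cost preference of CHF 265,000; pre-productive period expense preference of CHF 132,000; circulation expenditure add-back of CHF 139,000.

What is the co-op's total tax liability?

CHF 218,240

Regular income tax:
  CHF 553,000 × 14% = CHF 77,420
  CHF 319,000 × 21% = CHF 66,990
  → CHF 144,410

Tentative minimum tax:
  Adjusted income: CHF 872,000 + CHF 265,000 + CHF 132,000 + CHF 139,000 = CHF 1,408,000
  Less exemption CHF 44,000 → base CHF 1,364,000
  CHF 1,364,000 × 16% = CHF 218,240

CHF 218,240 > CHF 144,410, so the tentative minimum tax is the binding amount.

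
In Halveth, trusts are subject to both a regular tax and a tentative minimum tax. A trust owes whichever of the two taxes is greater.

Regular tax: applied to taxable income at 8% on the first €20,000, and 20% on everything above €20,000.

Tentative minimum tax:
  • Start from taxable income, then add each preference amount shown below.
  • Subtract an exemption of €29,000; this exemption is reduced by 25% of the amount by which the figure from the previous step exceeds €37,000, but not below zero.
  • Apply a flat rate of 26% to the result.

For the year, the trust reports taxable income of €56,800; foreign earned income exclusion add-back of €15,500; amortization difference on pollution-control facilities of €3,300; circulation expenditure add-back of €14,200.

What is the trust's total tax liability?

€19,240

Regular tax:
  €20,000 × 8% = €1,600
  €36,800 × 20% = €7,360
  → €8,960

Tentative minimum tax:
  Adjusted income: €56,800 + €15,500 + €3,300 + €14,200 = €89,800
  Exemption: €29,000 − 25% × (€89,800 − €37,000) = €29,000 − €13,200 = €15,800
  Base: €89,800 − €15,800 = €74,000
  €74,000 × 26% = €19,240

€19,240 > €8,960, so the tentative minimum tax is the binding amount.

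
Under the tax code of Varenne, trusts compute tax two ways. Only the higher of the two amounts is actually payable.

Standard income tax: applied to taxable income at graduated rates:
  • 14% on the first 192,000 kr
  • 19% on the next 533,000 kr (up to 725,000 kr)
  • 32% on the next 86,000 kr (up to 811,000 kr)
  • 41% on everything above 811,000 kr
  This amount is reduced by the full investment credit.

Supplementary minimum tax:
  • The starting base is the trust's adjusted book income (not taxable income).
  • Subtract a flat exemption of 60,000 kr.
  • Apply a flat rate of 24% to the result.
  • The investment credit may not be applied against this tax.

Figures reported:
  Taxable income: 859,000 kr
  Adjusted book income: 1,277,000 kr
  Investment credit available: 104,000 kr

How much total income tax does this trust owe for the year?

292,080 kr

Standard income tax:
  192,000 kr × 14% = 26,880 kr
  533,000 kr × 19% = 101,270 kr
  86,000 kr × 32% = 27,520 kr
  48,000 kr × 41% = 19,680 kr
  → 175,350 kr
  Less investment credit 104,000 kr → 71,350 kr

Supplementary minimum tax:
  Base (adjusted book income): 1,277,000 kr
  Less exemption 60,000 kr → base 1,217,000 kr
  1,217,000 kr × 24% = 292,080 kr

292,080 kr > 71,350 kr, so the supplementary minimum tax is the binding amount.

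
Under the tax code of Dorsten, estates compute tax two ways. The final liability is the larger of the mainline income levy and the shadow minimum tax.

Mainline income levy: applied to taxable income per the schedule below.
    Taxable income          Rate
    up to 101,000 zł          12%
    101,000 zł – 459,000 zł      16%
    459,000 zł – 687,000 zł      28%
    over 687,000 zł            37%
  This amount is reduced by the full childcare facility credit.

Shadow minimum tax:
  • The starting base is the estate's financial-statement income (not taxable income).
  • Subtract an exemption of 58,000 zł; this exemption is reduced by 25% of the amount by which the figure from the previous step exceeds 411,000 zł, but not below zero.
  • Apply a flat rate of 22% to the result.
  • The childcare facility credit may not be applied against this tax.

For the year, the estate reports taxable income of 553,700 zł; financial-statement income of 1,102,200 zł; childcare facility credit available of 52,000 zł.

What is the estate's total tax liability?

Mainline income levy:
  101,000 zł × 12% = 12,120 zł
  358,000 zł × 16% = 57,280 zł
  94,700 zł × 28% = 26,516 zł
  → 95,916 zł
  Less childcare facility credit 52,000 zł → 43,916 zł

Shadow minimum tax:
  Base (financial-statement income): 1,102,200 zł
  Exemption: 25% × (1,102,200 zł − 411,000 zł) = 172,800 zł ≥ 58,000 zł, so the exemption is fully phased out
  Base: 1,102,200 zł − 0 zł = 1,102,200 zł
  1,102,200 zł × 22% = 242,484 zł

242,484 zł > 43,916 zł, so the shadow minimum tax is the binding amount.

242,484 zł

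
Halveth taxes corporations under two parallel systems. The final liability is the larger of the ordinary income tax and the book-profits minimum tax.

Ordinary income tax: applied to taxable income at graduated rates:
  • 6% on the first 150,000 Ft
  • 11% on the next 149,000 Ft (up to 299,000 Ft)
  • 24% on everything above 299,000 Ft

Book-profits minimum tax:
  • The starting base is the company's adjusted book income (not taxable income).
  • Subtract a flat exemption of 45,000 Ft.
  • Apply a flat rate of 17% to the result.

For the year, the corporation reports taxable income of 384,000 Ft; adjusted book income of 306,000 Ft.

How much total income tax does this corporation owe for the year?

45,790 Ft

Ordinary income tax:
  150,000 Ft × 6% = 9,000 Ft
  149,000 Ft × 11% = 16,390 Ft
  85,000 Ft × 24% = 20,400 Ft
  → 45,790 Ft

Book-profits minimum tax:
  Base (adjusted book income): 306,000 Ft
  Less exemption 45,000 Ft → base 261,000 Ft
  261,000 Ft × 17% = 44,370 Ft

45,790 Ft > 44,370 Ft, so the ordinary income tax governs.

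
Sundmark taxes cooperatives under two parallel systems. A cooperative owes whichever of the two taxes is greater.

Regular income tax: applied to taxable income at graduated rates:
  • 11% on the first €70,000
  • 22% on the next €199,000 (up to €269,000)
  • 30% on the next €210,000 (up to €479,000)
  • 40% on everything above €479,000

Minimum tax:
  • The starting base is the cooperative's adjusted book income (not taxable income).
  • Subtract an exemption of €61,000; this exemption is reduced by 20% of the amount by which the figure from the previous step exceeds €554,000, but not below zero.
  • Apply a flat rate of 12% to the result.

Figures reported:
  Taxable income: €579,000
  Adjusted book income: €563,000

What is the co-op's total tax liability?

€154,480

Minimum tax:
  Base (adjusted book income): €563,000
  Exemption: €61,000 − 20% × (€563,000 − €554,000) = €61,000 − €1,800 = €59,200
  Base: €563,000 − €59,200 = €503,800
  €503,800 × 12% = €60,456

Regular income tax:
  €70,000 × 11% = €7,700
  €199,000 × 22% = €43,780
  €210,000 × 30% = €63,000
  €100,000 × 40% = €40,000
  → €154,480

€154,480 > €60,456, so the regular income tax governs.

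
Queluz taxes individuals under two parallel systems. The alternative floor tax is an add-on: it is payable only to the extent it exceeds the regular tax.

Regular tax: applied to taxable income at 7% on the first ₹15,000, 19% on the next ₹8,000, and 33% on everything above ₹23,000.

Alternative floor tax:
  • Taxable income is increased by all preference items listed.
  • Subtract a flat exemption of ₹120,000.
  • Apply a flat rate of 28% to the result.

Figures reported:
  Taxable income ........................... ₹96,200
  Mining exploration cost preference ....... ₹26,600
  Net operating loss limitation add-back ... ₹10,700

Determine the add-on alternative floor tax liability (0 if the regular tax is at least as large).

₹0

Regular tax:
  ₹15,000 × 7% = ₹1,050
  ₹8,000 × 19% = ₹1,520
  ₹73,200 × 33% = ₹24,156
  → ₹26,726

Alternative floor tax:
  Adjusted income: ₹96,200 + ₹26,600 + ₹10,700 = ₹133,500
  Less exemption ₹120,000 → base ₹13,500
  ₹13,500 × 28% = ₹3,780

₹3,780 ≤ ₹26,726, so no add-on is due.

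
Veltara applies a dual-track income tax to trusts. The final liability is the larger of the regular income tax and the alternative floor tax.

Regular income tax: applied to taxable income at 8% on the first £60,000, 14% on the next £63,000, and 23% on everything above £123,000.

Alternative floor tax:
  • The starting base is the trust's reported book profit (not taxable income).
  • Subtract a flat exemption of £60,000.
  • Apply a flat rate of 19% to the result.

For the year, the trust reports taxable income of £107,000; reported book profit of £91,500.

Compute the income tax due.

Alternative floor tax:
  Base (reported book profit): £91,500
  Less exemption £60,000 → base £31,500
  £31,500 × 19% = £5,985

Regular income tax:
  £60,000 × 8% = £4,800
  £47,000 × 14% = £6,580
  → £11,380

£11,380 > £5,985, so the regular income tax governs.

£11,380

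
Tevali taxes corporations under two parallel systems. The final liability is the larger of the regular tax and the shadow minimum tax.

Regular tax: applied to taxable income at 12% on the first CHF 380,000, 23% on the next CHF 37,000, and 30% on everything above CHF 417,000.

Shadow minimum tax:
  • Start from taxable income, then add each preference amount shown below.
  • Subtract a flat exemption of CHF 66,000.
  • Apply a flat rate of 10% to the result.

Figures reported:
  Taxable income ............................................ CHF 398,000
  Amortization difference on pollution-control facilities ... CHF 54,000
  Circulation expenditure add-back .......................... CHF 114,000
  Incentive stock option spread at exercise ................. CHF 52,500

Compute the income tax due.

Regular tax:
  CHF 380,000 × 12% = CHF 45,600
  CHF 18,000 × 23% = CHF 4,140
  → CHF 49,740

Shadow minimum tax:
  Adjusted income: CHF 398,000 + CHF 54,000 + CHF 114,000 + CHF 52,500 = CHF 618,500
  Less exemption CHF 66,000 → base CHF 552,500
  CHF 552,500 × 10% = CHF 55,250

CHF 55,250 > CHF 49,740, so the shadow minimum tax is the binding amount.

CHF 55,250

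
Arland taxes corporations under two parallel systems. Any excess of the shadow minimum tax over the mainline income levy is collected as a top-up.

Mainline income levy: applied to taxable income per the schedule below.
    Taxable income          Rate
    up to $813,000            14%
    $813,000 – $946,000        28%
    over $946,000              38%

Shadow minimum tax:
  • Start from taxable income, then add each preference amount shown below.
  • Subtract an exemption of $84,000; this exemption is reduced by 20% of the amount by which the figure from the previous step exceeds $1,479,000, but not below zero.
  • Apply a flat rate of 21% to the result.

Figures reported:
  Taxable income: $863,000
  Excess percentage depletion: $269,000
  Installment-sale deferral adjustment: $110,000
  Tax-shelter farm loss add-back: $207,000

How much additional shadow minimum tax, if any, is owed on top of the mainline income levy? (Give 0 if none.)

Shadow minimum tax:
  Adjusted income: $863,000 + $269,000 + $110,000 + $207,000 = $1,449,000
  Exemption: $1,449,000 ≤ $1,479,000, so full $84,000 applies
  Base: $1,449,000 − $84,000 = $1,365,000
  $1,365,000 × 21% = $286,650

Mainline income levy:
  $813,000 × 14% = $113,820
  $50,000 × 28% = $14,000
  → $127,820

Excess of shadow minimum tax over mainline income levy: $286,650 − $127,820 = $158,830.

$158,830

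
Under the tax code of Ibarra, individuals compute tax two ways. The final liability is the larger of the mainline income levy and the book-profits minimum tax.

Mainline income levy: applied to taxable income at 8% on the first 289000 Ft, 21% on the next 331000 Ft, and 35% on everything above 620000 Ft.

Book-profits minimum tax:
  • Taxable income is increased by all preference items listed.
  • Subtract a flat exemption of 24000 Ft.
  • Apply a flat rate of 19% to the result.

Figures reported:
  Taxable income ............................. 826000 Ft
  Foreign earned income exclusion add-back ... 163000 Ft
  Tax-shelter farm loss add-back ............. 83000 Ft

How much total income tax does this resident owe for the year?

199120 Ft

Mainline income levy:
  289000 Ft × 8% = 23120 Ft
  331000 Ft × 21% = 69510 Ft
  206000 Ft × 35% = 72100 Ft
  → 164730 Ft

Book-profits minimum tax:
  Adjusted income: 826000 Ft + 163000 Ft + 83000 Ft = 1072000 Ft
  Less exemption 24000 Ft → base 1048000 Ft
  1048000 Ft × 19% = 199120 Ft

199120 Ft > 164730 Ft, so the book-profits minimum tax is the binding amount.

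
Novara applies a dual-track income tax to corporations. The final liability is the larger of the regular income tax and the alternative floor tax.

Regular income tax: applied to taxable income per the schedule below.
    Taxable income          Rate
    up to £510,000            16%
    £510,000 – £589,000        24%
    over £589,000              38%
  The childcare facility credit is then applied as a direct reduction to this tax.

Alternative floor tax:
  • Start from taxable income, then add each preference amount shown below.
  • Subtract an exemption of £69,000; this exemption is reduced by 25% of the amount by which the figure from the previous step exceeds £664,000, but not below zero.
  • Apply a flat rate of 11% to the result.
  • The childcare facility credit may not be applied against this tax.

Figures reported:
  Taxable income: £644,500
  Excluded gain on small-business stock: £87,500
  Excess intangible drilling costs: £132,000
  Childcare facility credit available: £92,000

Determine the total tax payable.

£92,950

Alternative floor tax:
  Adjusted income: £644,500 + £87,500 + £132,000 = £864,000
  Exemption: £69,000 − 25% × (£864,000 − £664,000) = £69,000 − £50,000 = £19,000
  Base: £864,000 − £19,000 = £845,000
  £845,000 × 11% = £92,950

Regular income tax:
  £510,000 × 16% = £81,600
  £79,000 × 24% = £18,960
  £55,500 × 38% = £21,090
  → £121,650
  Less childcare facility credit £92,000 → £29,650

£92,950 > £29,650, so the alternative floor tax is the binding amount.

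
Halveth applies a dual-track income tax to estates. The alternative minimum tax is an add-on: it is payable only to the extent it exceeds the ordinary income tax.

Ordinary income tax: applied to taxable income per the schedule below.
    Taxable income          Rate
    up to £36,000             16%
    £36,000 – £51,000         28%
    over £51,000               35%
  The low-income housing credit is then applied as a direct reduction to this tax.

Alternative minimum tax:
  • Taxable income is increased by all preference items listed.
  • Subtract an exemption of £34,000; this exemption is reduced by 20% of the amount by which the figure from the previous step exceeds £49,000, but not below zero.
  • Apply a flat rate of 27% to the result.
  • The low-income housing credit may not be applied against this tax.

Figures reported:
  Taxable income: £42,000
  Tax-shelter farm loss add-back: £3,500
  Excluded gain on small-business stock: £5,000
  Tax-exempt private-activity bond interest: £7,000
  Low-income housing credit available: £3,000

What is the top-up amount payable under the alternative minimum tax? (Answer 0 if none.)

£2,364

Ordinary income tax:
  £36,000 × 16% = £5,760
  £6,000 × 28% = £1,680
  → £7,440
  Less low-income housing credit £3,000 → £4,440

Alternative minimum tax:
  Adjusted income: £42,000 + £3,500 + £5,000 + £7,000 = £57,500
  Exemption: £34,000 − 20% × (£57,500 − £49,000) = £34,000 − £1,700 = £32,300
  Base: £57,500 − £32,300 = £25,200
  £25,200 × 27% = £6,804

Excess of alternative minimum tax over ordinary income tax: £6,804 − £4,440 = £2,364.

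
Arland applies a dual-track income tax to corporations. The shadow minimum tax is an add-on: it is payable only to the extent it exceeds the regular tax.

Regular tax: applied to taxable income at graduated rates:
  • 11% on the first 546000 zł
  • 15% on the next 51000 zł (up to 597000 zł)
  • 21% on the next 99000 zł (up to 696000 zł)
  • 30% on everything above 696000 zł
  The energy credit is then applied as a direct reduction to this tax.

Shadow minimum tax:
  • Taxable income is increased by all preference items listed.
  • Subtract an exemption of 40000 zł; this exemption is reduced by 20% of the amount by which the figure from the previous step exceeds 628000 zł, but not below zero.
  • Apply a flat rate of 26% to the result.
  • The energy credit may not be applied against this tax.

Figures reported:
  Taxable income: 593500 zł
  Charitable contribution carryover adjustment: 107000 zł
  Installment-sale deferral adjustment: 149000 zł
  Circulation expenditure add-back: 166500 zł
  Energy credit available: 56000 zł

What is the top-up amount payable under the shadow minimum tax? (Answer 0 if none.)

252975 zł

Regular tax:
  546000 zł × 11% = 60060 zł
  47500 zł × 15% = 7125 zł
  → 67185 zł
  Less energy credit 56000 zł → 11185 zł

Shadow minimum tax:
  Adjusted income: 593500 zł + 107000 zł + 149000 zł + 166500 zł = 1016000 zł
  Exemption: 20% × (1016000 zł − 628000 zł) = 77600 zł ≥ 40000 zł, so the exemption is fully phased out
  Base: 1016000 zł − 0 zł = 1016000 zł
  1016000 zł × 26% = 264160 zł

Excess of shadow minimum tax over regular tax: 264160 zł − 11185 zł = 252975 zł.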